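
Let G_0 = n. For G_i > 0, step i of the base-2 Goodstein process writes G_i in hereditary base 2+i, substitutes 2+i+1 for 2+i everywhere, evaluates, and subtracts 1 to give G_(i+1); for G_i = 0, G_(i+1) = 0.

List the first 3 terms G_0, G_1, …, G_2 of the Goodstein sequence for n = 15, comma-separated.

G_0 = 15. HB_2(15) = 2^(2 + 1) + 2^2 + 2 + 1. Bump = 112. G_1 = 111.
G_1 = 111. HB_3(111) = 3^(3 + 1) + 3^3 + 3. Bump = 1284. G_2 = 1283.

15, 111, 1283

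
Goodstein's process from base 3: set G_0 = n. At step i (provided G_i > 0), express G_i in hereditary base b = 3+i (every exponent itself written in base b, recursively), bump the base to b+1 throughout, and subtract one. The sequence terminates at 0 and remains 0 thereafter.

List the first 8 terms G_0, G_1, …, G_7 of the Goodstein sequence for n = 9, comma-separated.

9, 15, 17, 19, 21, 23, 24, 25

base 3: 9 = 3^2; at 4: 4^2 = 16; next = 15
base 4: 15 = 3·4 + 3; at 5: 3·5 + 3 = 18; next = 17
base 5: 17 = 3·5 + 2; at 6: 3·6 + 2 = 20; next = 19
base 6: 19 = 3·6 + 1; at 7: 3·7 + 1 = 22; next = 21
base 7: 21 = 3·7; at 8: 3·8 = 24; next = 23
base 8: 23 = 2·8 + 7; at 9: 2·9 + 7 = 25; next = 24
base 9: 24 = 2·9 + 6; at 10: 2·10 + 6 = 26; next = 25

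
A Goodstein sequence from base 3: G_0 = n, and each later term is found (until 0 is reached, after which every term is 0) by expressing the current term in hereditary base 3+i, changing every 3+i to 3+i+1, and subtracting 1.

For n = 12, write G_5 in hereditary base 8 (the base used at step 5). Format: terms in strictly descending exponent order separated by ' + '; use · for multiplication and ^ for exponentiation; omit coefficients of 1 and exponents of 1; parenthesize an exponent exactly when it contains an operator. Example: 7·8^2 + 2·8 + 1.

G_0 = 12. HB_3(12) = 3^2 + 3. Bump = 20. G_1 = 19.
G_1 = 19. HB_4(19) = 4^2 + 3. Bump = 28. G_2 = 27.
G_2 = 27. HB_5(27) = 5^2 + 2. Bump = 38. G_3 = 37.
G_3 = 37. HB_6(37) = 6^2 + 1. Bump = 50. G_4 = 49.
G_4 = 49. HB_7(49) = 7^2. Bump = 64. G_5 = 63.

7·8 + 7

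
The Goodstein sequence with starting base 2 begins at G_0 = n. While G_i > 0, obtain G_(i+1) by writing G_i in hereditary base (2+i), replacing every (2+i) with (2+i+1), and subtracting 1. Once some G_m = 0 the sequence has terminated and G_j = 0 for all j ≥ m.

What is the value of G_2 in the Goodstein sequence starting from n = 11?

1027

[0] 11 ≡ 2^(2 + 1) + 2 + 1 (base 2). Lift 3: 85. −1: 84.
[1] 84 ≡ 3^(3 + 1) + 3 (base 3). Lift 4: 1028. −1: 1027.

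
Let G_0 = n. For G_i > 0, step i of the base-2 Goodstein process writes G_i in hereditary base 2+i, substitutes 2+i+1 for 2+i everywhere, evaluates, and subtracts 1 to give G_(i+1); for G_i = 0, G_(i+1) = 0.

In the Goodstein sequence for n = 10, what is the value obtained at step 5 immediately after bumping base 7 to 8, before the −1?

G_0 = 10. HB_2(10) = 2^(2 + 1) + 2. Bump = 84. G_1 = 83.
G_1 = 83. HB_3(83) = 3^(3 + 1) + 2. Bump = 1026. G_2 = 1025.
G_2 = 1025. HB_4(1025) = 4^(4 + 1) + 1. Bump = 15626. G_3 = 15625.
G_3 = 15625. HB_5(15625) = 5^(5 + 1). Bump = 279936. G_4 = 279935.
G_4 = 279935. HB_6(279935) = 5·6^6 + 5·6^5 + 5·6^4 + 5·6^3 + 5·6^2 + 5·6 + 5. Bump = 4215755. G_5 = 4215754.
G_5 = 4215754. HB_7(4215754) = 5·7^7 + 5·7^5 + 5·7^4 + 5·7^3 + 5·7^2 + 5·7 + 4. Bump = 84073324. G_6 = 84073323.

84073324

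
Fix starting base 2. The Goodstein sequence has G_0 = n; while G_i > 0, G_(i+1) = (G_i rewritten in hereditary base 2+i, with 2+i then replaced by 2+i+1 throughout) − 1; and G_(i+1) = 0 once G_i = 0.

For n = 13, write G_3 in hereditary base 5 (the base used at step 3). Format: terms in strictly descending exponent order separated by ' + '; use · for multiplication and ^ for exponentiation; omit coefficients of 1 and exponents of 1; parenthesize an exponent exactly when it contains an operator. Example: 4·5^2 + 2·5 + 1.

13 —HB2→ 2^(2 + 1) + 2^2 + 1 —bump→ 3^(3 + 1) + 3^3 + 1 = 109 —(−1)→ 108
108 —HB3→ 3^(3 + 1) + 3^3 —bump→ 4^(4 + 1) + 4^4 = 1280 —(−1)→ 1279
1279 —HB4→ 4^(4 + 1) + 3·4^3 + 3·4^2 + 3·4 + 3 —bump→ 5^(5 + 1) + 3·5^3 + 3·5^2 + 3·5 + 3 = 16093 —(−1)→ 16092

5^(5 + 1) + 3·5^3 + 3·5^2 + 3·5 + 2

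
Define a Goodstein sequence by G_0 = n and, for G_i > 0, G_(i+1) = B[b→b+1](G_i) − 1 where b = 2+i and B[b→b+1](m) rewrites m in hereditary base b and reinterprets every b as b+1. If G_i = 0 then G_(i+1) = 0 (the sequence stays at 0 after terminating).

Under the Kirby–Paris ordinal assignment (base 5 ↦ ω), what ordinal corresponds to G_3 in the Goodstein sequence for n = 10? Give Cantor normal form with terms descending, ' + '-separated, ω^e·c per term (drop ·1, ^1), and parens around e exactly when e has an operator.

G_0 = 10. HB_2(10) = 2^(2 + 1) + 2. Bump = 84. G_1 = 83.
G_1 = 83. HB_3(83) = 3^(3 + 1) + 2. Bump = 1026. G_2 = 1025.
G_2 = 1025. HB_4(1025) = 4^(4 + 1) + 1. Bump = 15626. G_3 = 15625.
G_3 = 15625. HB_5(15625) = 5^(5 + 1). Bump = 279936. G_4 = 279935.

ω^(ω + 1)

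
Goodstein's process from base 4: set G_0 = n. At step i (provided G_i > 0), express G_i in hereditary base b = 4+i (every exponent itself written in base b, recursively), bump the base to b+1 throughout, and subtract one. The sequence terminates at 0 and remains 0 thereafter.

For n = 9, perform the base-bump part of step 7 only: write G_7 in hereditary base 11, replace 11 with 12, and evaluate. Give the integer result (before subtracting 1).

12

G_0 = 9. HB_4(9) = 2·4 + 1. Bump = 11. G_1 = 10.
G_1 = 10. HB_5(10) = 2·5. Bump = 12. G_2 = 11.
G_2 = 11. HB_6(11) = 6 + 5. Bump = 12. G_3 = 11.
G_3 = 11. HB_7(11) = 7 + 4. Bump = 12. G_4 = 11.
G_4 = 11. HB_8(11) = 8 + 3. Bump = 12. G_5 = 11.
G_5 = 11. HB_9(11) = 9 + 2. Bump = 12. G_6 = 11.
G_6 = 11. HB_10(11) = 10 + 1. Bump = 12. G_7 = 11.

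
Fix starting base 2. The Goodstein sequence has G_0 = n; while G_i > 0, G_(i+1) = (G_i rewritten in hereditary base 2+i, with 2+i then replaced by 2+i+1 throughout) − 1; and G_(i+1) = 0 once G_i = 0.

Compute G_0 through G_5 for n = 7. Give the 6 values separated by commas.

base 2: 7 = 2^2 + 2 + 1; at 3: 3^3 + 3 + 1 = 31; next = 30
base 3: 30 = 3^3 + 3; at 4: 4^4 + 4 = 260; next = 259
base 4: 259 = 4^4 + 3; at 5: 5^5 + 3 = 3128; next = 3127
base 5: 3127 = 5^5 + 2; at 6: 6^6 + 2 = 46658; next = 46657
base 6: 46657 = 6^6 + 1; at 7: 7^7 + 1 = 823544; next = 823543

7, 30, 259, 3127, 46657, 823543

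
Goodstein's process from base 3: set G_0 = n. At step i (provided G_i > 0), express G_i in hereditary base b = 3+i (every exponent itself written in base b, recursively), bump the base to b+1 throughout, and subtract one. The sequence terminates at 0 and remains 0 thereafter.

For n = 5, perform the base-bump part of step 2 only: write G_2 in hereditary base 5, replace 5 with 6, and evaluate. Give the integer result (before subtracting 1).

6

(0) 5|_3 = 3 + 2 ↦ 4 + 2|_4 = 6 ⇒ 5
(1) 5|_4 = 4 + 1 ↦ 5 + 1|_5 = 6 ⇒ 5
(2) 5|_5 = 5 ↦ 6|_6 = 6 ⇒ 5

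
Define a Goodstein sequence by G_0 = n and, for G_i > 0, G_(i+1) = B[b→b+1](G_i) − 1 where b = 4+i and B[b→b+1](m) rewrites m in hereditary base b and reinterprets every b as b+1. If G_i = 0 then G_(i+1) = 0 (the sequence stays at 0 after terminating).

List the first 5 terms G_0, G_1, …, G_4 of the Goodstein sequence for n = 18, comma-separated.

i=0: 18 = 4^2 + 2 (b=4); 4→5: 5^2 + 2 = 27; 27−1 = 26
i=1: 26 = 5^2 + 1 (b=5); 5→6: 6^2 + 1 = 37; 37−1 = 36
i=2: 36 = 6^2 (b=6); 6→7: 7^2 = 49; 49−1 = 48
i=3: 48 = 6·7 + 6 (b=7); 7→8: 6·8 + 6 = 54; 54−1 = 53

18, 26, 36, 48, 53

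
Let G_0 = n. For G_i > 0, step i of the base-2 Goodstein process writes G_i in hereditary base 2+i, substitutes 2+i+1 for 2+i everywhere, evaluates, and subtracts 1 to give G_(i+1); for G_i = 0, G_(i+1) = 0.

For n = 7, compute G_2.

G_0=7  [base 2] 2^2 + 2 + 1  →[2↦3]→  3^3 + 3 + 1 = 31  −1 ⇒ G_1=30
G_1=30  [base 3] 3^3 + 3  →[3↦4]→  4^4 + 4 = 260  −1 ⇒ G_2=259
G_2=259  [base 4] 4^4 + 3  →[4↦5]→  5^5 + 3 = 3128  −1 ⇒ G_3=3127

259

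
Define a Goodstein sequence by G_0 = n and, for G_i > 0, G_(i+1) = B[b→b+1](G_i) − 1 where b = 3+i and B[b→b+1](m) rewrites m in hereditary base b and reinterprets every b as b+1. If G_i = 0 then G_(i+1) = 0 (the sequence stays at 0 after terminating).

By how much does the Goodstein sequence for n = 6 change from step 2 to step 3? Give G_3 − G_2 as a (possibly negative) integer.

G_0=6  [base 3] 2·3  →[3↦4]→  2·4 = 8  −1 ⇒ G_1=7
G_1=7  [base 4] 4 + 3  →[4↦5]→  5 + 3 = 8  −1 ⇒ G_2=7
G_2=7  [base 5] 5 + 2  →[5↦6]→  6 + 2 = 8  −1 ⇒ G_3=7

0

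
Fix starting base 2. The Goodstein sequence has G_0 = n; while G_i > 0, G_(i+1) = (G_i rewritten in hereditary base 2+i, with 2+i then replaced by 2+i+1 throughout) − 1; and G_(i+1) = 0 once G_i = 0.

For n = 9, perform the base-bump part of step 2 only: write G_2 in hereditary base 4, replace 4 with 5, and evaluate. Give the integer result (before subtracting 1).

[0] 9 ≡ 2^(2 + 1) + 1 (base 2). Lift 3: 82. −1: 81.
[1] 81 ≡ 3^(3 + 1) (base 3). Lift 4: 1024. −1: 1023.

9843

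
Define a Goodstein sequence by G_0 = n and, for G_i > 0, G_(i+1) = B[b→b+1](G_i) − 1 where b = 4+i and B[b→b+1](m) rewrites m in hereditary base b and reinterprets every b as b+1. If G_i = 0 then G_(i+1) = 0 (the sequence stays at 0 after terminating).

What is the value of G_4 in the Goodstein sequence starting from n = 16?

33

step 0: 16 = 4^2; sub 5 for 4: 5^2; = 25; G_1 = 25−1 = 24
step 1: 24 = 4·5 + 4; sub 6 for 5: 4·6 + 4; = 28; G_2 = 28−1 = 27
step 2: 27 = 4·6 + 3; sub 7 for 6: 4·7 + 3; = 31; G_3 = 31−1 = 30
step 3: 30 = 4·7 + 2; sub 8 for 7: 4·8 + 2; = 34; G_4 = 34−1 = 33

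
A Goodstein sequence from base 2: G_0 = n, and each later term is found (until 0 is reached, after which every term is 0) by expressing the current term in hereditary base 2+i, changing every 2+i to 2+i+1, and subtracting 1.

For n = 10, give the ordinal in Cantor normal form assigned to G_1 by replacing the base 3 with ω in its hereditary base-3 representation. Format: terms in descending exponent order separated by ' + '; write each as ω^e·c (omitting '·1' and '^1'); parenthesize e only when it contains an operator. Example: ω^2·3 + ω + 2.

(0) 10|_2 = 2^(2 + 1) + 2 ↦ 3^(3 + 1) + 3|_3 = 84 ⇒ 83
(1) 83|_3 = 3^(3 + 1) + 2 ↦ 4^(4 + 1) + 2|_4 = 1026 ⇒ 1025

ω^(ω + 1) + 2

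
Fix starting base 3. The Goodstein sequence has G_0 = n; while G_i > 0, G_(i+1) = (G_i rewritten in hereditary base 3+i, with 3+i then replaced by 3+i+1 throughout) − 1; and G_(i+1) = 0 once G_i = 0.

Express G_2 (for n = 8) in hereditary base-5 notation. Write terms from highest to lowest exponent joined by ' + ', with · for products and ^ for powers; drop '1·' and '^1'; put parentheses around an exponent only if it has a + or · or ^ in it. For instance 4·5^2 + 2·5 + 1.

2·5

G_0=8  [base 3] 2·3 + 2  →[3↦4]→  2·4 + 2 = 10  −1 ⇒ G_1=9
G_1=9  [base 4] 2·4 + 1  →[4↦5]→  2·5 + 1 = 11  −1 ⇒ G_2=10
G_2=10  [base 5] 2·5  →[5↦6]→  2·6 = 12  −1 ⇒ G_3=11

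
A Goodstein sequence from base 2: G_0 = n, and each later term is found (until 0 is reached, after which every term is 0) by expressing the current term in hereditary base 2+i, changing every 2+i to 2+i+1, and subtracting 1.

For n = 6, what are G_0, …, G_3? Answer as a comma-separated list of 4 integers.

6, 29, 257, 3125

(0) 6|_2 = 2^2 + 2 ↦ 3^3 + 3|_3 = 30 ⇒ 29
(1) 29|_3 = 3^3 + 2 ↦ 4^4 + 2|_4 = 258 ⇒ 257
(2) 257|_4 = 4^4 + 1 ↦ 5^5 + 1|_5 = 3126 ⇒ 3125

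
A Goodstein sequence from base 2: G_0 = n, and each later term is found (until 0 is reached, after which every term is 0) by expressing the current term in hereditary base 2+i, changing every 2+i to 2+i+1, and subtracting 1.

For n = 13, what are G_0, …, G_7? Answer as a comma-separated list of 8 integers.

13, 108, 1279, 16092, 280711, 5765998, 134219479, 3486786855

[0] 13 ≡ 2^(2 + 1) + 2^2 + 1 (base 2). Lift 3: 109. −1: 108.
[1] 108 ≡ 3^(3 + 1) + 3^3 (base 3). Lift 4: 1280. −1: 1279.
[2] 1279 ≡ 4^(4 + 1) + 3·4^3 + 3·4^2 + 3·4 + 3 (base 4). Lift 5: 16093. −1: 16092.
[3] 16092 ≡ 5^(5 + 1) + 3·5^3 + 3·5^2 + 3·5 + 2 (base 5). Lift 6: 280712. −1: 280711.
[4] 280711 ≡ 6^(6 + 1) + 3·6^3 + 3·6^2 + 3·6 + 1 (base 6). Lift 7: 5765999. −1: 5765998.
[5] 5765998 ≡ 7^(7 + 1) + 3·7^3 + 3·7^2 + 3·7 (base 7). Lift 8: 134219480. −1: 134219479.
[6] 134219479 ≡ 8^(8 + 1) + 3·8^3 + 3·8^2 + 2·8 + 7 (base 8). Lift 9: 3486786856. −1: 3486786855.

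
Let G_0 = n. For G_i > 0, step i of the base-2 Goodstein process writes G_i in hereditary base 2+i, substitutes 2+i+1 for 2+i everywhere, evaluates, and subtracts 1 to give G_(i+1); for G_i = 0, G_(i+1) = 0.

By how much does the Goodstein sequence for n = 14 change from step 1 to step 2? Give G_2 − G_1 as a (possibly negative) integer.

(0) 14|_2 = 2^(2 + 1) + 2^2 + 2 ↦ 3^(3 + 1) + 3^3 + 3|_3 = 111 ⇒ 110
(1) 110|_3 = 3^(3 + 1) + 3^3 + 2 ↦ 4^(4 + 1) + 4^4 + 2|_4 = 1282 ⇒ 1281

1171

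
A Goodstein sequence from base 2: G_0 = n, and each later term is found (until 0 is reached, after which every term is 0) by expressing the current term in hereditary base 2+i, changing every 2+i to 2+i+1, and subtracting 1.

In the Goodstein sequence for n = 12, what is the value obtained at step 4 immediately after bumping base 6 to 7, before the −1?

5764911

base 2: 12 = 2^(2 + 1) + 2^2; at 3: 3^(3 + 1) + 3^3 = 108; next = 107
base 3: 107 = 3^(3 + 1) + 2·3^2 + 2·3 + 2; at 4: 4^(4 + 1) + 2·4^2 + 2·4 + 2 = 1066; next = 1065
base 4: 1065 = 4^(4 + 1) + 2·4^2 + 2·4 + 1; at 5: 5^(5 + 1) + 2·5^2 + 2·5 + 1 = 15686; next = 15685
base 5: 15685 = 5^(5 + 1) + 2·5^2 + 2·5; at 6: 6^(6 + 1) + 2·6^2 + 2·6 = 280020; next = 280019
base 6: 280019 = 6^(6 + 1) + 2·6^2 + 6 + 5; at 7: 7^(7 + 1) + 2·7^2 + 7 + 5 = 5764911; next = 5764910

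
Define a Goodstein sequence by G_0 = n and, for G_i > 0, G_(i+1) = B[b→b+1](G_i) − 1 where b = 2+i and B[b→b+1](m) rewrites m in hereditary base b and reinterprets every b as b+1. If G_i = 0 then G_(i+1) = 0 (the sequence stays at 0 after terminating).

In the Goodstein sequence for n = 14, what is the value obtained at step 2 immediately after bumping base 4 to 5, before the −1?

[0] 14 ≡ 2^(2 + 1) + 2^2 + 2 (base 2). Lift 3: 111. −1: 110.
[1] 110 ≡ 3^(3 + 1) + 3^3 + 2 (base 3). Lift 4: 1282. −1: 1281.

18751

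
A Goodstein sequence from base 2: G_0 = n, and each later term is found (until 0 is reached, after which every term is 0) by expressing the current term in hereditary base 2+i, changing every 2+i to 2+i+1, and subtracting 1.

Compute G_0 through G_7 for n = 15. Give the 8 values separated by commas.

G_0=15  [base 2] 2^(2 + 1) + 2^2 + 2 + 1  →[2↦3]→  3^(3 + 1) + 3^3 + 3 + 1 = 112  −1 ⇒ G_1=111
G_1=111  [base 3] 3^(3 + 1) + 3^3 + 3  →[3↦4]→  4^(4 + 1) + 4^4 + 4 = 1284  −1 ⇒ G_2=1283
G_2=1283  [base 4] 4^(4 + 1) + 4^4 + 3  →[4↦5]→  5^(5 + 1) + 5^5 + 3 = 18753  −1 ⇒ G_3=18752
G_3=18752  [base 5] 5^(5 + 1) + 5^5 + 2  →[5↦6]→  6^(6 + 1) + 6^6 + 2 = 326594  −1 ⇒ G_4=326593
G_4=326593  [base 6] 6^(6 + 1) + 6^6 + 1  →[6↦7]→  7^(7 + 1) + 7^7 + 1 = 6588345  −1 ⇒ G_5=6588344
G_5=6588344  [base 7] 7^(7 + 1) + 7^7  →[7↦8]→  8^(8 + 1) + 8^8 = 150994944  −1 ⇒ G_6=150994943
G_6=150994943  [base 8] 8^(8 + 1) + 7·8^7 + 7·8^6 + 7·8^5 + 7·8^4 + 7·8^3 + 7·8^2 + 7·8 + 7  →[8↦9]→  9^(9 + 1) + 7·9^7 + 7·9^6 + 7·9^5 + 7·9^4 + 7·9^3 + 7·9^2 + 7·9 + 7 = 3524450281  −1 ⇒ G_7=3524450280

15, 111, 1283, 18752, 326593, 6588344, 150994943, 3524450280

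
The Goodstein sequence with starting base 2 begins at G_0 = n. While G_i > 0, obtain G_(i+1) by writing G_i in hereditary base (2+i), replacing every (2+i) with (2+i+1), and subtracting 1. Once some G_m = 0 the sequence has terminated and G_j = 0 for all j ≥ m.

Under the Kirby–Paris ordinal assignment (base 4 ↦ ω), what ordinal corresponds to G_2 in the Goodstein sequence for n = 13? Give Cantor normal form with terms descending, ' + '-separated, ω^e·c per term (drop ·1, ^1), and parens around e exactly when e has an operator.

ω^(ω + 1) + ω^3·3 + ω^2·3 + ω·3 + 3

[0] 13 ≡ 2^(2 + 1) + 2^2 + 1 (base 2). Lift 3: 109. −1: 108.
[1] 108 ≡ 3^(3 + 1) + 3^3 (base 3). Lift 4: 1280. −1: 1279.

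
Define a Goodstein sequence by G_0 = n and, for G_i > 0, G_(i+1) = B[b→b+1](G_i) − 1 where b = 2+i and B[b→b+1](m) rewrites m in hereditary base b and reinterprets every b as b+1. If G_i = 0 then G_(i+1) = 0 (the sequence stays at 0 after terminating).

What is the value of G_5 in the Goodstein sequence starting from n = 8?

(0) 8|_2 = 2^(2 + 1) ↦ 3^(3 + 1)|_3 = 81 ⇒ 80
(1) 80|_3 = 2·3^3 + 2·3^2 + 2·3 + 2 ↦ 2·4^4 + 2·4^2 + 2·4 + 2|_4 = 554 ⇒ 553
(2) 553|_4 = 2·4^4 + 2·4^2 + 2·4 + 1 ↦ 2·5^5 + 2·5^2 + 2·5 + 1|_5 = 6311 ⇒ 6310
(3) 6310|_5 = 2·5^5 + 2·5^2 + 2·5 ↦ 2·6^6 + 2·6^2 + 2·6|_6 = 93396 ⇒ 93395
(4) 93395|_6 = 2·6^6 + 2·6^2 + 6 + 5 ↦ 2·7^7 + 2·7^2 + 7 + 5|_7 = 1647196 ⇒ 1647195
(5) 1647195|_7 = 2·7^7 + 2·7^2 + 7 + 4 ↦ 2·8^8 + 2·8^2 + 8 + 4|_8 = 33554572 ⇒ 33554571

1647195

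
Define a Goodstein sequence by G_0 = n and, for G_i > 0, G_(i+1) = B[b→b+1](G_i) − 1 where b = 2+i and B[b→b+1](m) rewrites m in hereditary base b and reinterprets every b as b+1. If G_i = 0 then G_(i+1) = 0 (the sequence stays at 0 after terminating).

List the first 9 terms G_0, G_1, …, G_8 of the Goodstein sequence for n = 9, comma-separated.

9, 81, 1023, 9842, 140743, 2471826, 50333399, 1162263921, 30000003325

base 2: 9 = 2^(2 + 1) + 1; at 3: 3^(3 + 1) + 1 = 82; next = 81
base 3: 81 = 3^(3 + 1); at 4: 4^(4 + 1) = 1024; next = 1023
base 4: 1023 = 3·4^4 + 3·4^3 + 3·4^2 + 3·4 + 3; at 5: 3·5^5 + 3·5^3 + 3·5^2 + 3·5 + 3 = 9843; next = 9842
base 5: 9842 = 3·5^5 + 3·5^3 + 3·5^2 + 3·5 + 2; at 6: 3·6^6 + 3·6^3 + 3·6^2 + 3·6 + 2 = 140744; next = 140743
base 6: 140743 = 3·6^6 + 3·6^3 + 3·6^2 + 3·6 + 1; at 7: 3·7^7 + 3·7^3 + 3·7^2 + 3·7 + 1 = 2471827; next = 2471826
base 7: 2471826 = 3·7^7 + 3·7^3 + 3·7^2 + 3·7; at 8: 3·8^8 + 3·8^3 + 3·8^2 + 3·8 = 50333400; next = 50333399
base 8: 50333399 = 3·8^8 + 3·8^3 + 3·8^2 + 2·8 + 7; at 9: 3·9^9 + 3·9^3 + 3·9^2 + 2·9 + 7 = 1162263922; next = 1162263921
base 9: 1162263921 = 3·9^9 + 3·9^3 + 3·9^2 + 2·9 + 6; at 10: 3·10^10 + 3·10^3 + 3·10^2 + 2·10 + 6 = 30000003326; next = 30000003325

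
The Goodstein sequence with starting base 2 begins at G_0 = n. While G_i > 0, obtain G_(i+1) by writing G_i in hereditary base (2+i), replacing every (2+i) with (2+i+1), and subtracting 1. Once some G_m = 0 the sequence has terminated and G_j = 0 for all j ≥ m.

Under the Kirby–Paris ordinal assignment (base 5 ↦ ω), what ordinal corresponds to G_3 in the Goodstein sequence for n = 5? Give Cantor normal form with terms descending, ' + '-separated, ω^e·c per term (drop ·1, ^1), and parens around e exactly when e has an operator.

[0] 5 ≡ 2^2 + 1 (base 2). Lift 3: 28. −1: 27.
[1] 27 ≡ 3^3 (base 3). Lift 4: 256. −1: 255.
[2] 255 ≡ 3·4^3 + 3·4^2 + 3·4 + 3 (base 4). Lift 5: 468. −1: 467.
[3] 467 ≡ 3·5^3 + 3·5^2 + 3·5 + 2 (base 5). Lift 6: 776. −1: 775.

ω^3·3 + ω^2·3 + ω·3 + 2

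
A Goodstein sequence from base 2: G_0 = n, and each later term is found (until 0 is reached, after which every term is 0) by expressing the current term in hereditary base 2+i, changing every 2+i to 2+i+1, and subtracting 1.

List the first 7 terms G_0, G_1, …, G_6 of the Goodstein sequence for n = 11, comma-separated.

11, 84, 1027, 15627, 279937, 5764801, 134217727

[0] 11 ≡ 2^(2 + 1) + 2 + 1 (base 2). Lift 3: 85. −1: 84.
[1] 84 ≡ 3^(3 + 1) + 3 (base 3). Lift 4: 1028. −1: 1027.
[2] 1027 ≡ 4^(4 + 1) + 3 (base 4). Lift 5: 15628. −1: 15627.
[3] 15627 ≡ 5^(5 + 1) + 2 (base 5). Lift 6: 279938. −1: 279937.
[4] 279937 ≡ 6^(6 + 1) + 1 (base 6). Lift 7: 5764802. −1: 5764801.
[5] 5764801 ≡ 7^(7 + 1) (base 7). Lift 8: 134217728. −1: 134217727.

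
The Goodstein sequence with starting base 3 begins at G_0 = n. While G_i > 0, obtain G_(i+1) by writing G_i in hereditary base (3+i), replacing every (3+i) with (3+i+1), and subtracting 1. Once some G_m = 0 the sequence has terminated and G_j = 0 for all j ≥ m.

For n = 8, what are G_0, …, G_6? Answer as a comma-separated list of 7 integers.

G_0 = 8. HB_3(8) = 2·3 + 2. Bump = 10. G_1 = 9.
G_1 = 9. HB_4(9) = 2·4 + 1. Bump = 11. G_2 = 10.
G_2 = 10. HB_5(10) = 2·5. Bump = 12. G_3 = 11.
G_3 = 11. HB_6(11) = 6 + 5. Bump = 12. G_4 = 11.
G_4 = 11. HB_7(11) = 7 + 4. Bump = 12. G_5 = 11.
G_5 = 11. HB_8(11) = 8 + 3. Bump = 12. G_6 = 11.

8, 9, 10, 11, 11, 11, 11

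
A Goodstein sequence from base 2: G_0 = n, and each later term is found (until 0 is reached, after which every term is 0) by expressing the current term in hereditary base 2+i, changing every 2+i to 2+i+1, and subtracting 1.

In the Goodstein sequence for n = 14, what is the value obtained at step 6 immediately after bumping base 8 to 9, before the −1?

3487116549

G_0=14  [base 2] 2^(2 + 1) + 2^2 + 2  →[2↦3]→  3^(3 + 1) + 3^3 + 3 = 111  −1 ⇒ G_1=110
G_1=110  [base 3] 3^(3 + 1) + 3^3 + 2  →[3↦4]→  4^(4 + 1) + 4^4 + 2 = 1282  −1 ⇒ G_2=1281
G_2=1281  [base 4] 4^(4 + 1) + 4^4 + 1  →[4↦5]→  5^(5 + 1) + 5^5 + 1 = 18751  −1 ⇒ G_3=18750
G_3=18750  [base 5] 5^(5 + 1) + 5^5  →[5↦6]→  6^(6 + 1) + 6^6 = 326592  −1 ⇒ G_4=326591
G_4=326591  [base 6] 6^(6 + 1) + 5·6^5 + 5·6^4 + 5·6^3 + 5·6^2 + 5·6 + 5  →[6↦7]→  7^(7 + 1) + 5·7^5 + 5·7^4 + 5·7^3 + 5·7^2 + 5·7 + 5 = 5862841  −1 ⇒ G_5=5862840
G_5=5862840  [base 7] 7^(7 + 1) + 5·7^5 + 5·7^4 + 5·7^3 + 5·7^2 + 5·7 + 4  →[7↦8]→  8^(8 + 1) + 5·8^5 + 5·8^4 + 5·8^3 + 5·8^2 + 5·8 + 4 = 134404972  −1 ⇒ G_6=134404971
G_6=134404971  [base 8] 8^(8 + 1) + 5·8^5 + 5·8^4 + 5·8^3 + 5·8^2 + 5·8 + 3  →[8↦9]→  9^(9 + 1) + 5·9^5 + 5·9^4 + 5·9^3 + 5·9^2 + 5·9 + 3 = 3487116549  −1 ⇒ G_7=3487116548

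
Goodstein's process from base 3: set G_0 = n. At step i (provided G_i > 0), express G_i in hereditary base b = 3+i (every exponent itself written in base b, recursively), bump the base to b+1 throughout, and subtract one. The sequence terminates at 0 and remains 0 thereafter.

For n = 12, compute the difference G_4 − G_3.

G_0=12  [base 3] 3^2 + 3  →[3↦4]→  4^2 + 4 = 20  −1 ⇒ G_1=19
G_1=19  [base 4] 4^2 + 3  →[4↦5]→  5^2 + 3 = 28  −1 ⇒ G_2=27
G_2=27  [base 5] 5^2 + 2  →[5↦6]→  6^2 + 2 = 38  −1 ⇒ G_3=37
G_3=37  [base 6] 6^2 + 1  →[6↦7]→  7^2 + 1 = 50  −1 ⇒ G_4=49

12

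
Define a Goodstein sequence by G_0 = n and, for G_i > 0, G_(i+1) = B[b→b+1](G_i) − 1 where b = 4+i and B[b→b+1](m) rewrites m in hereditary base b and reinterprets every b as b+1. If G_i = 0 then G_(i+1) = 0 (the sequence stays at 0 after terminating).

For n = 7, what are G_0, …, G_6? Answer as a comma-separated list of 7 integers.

7, 7, 7, 7, 7, 6, 5

[0] 7 ≡ 4 + 3 (base 4). Lift 5: 8. −1: 7.
[1] 7 ≡ 5 + 2 (base 5). Lift 6: 8. −1: 7.
[2] 7 ≡ 6 + 1 (base 6). Lift 7: 8. −1: 7.
[3] 7 ≡ 7 (base 7). Lift 8: 8. −1: 7.
[4] 7 ≡ 7 (base 8). Lift 9: 7. −1: 6.
[5] 6 ≡ 6 (base 9). Lift 10: 6. −1: 5.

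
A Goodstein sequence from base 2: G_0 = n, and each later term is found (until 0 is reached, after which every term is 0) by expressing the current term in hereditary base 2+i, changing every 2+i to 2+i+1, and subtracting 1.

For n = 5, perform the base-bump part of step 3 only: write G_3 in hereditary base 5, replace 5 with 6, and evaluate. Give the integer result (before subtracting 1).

776

G_0=5  [base 2] 2^2 + 1  →[2↦3]→  3^3 + 1 = 28  −1 ⇒ G_1=27
G_1=27  [base 3] 3^3  →[3↦4]→  4^4 = 256  −1 ⇒ G_2=255
G_2=255  [base 4] 3·4^3 + 3·4^2 + 3·4 + 3  →[4↦5]→  3·5^3 + 3·5^2 + 3·5 + 3 = 468  −1 ⇒ G_3=467
G_3=467  [base 5] 3·5^3 + 3·5^2 + 3·5 + 2  →[5↦6]→  3·6^3 + 3·6^2 + 3·6 + 2 = 776  −1 ⇒ G_4=775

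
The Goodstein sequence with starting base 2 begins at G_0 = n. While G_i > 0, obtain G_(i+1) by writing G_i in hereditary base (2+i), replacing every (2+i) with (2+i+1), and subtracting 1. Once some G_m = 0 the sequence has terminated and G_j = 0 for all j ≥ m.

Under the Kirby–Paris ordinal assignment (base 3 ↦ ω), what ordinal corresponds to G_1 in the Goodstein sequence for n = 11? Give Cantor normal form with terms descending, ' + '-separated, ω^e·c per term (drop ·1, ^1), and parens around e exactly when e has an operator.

G_0=11  [base 2] 2^(2 + 1) + 2 + 1  →[2↦3]→  3^(3 + 1) + 3 + 1 = 85  −1 ⇒ G_1=84
G_1=84  [base 3] 3^(3 + 1) + 3  →[3↦4]→  4^(4 + 1) + 4 = 1028  −1 ⇒ G_2=1027

ω^(ω + 1) + ω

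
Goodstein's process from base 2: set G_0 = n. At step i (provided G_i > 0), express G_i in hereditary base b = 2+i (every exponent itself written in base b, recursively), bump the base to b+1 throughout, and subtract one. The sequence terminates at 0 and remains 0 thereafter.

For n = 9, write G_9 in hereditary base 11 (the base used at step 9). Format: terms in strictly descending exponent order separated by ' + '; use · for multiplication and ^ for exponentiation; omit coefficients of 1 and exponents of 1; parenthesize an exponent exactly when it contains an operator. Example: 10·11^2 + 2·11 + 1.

3·11^11 + 3·11^3 + 3·11^2 + 2·11 + 4

(0) 9|_2 = 2^(2 + 1) + 1 ↦ 3^(3 + 1) + 1|_3 = 82 ⇒ 81
(1) 81|_3 = 3^(3 + 1) ↦ 4^(4 + 1)|_4 = 1024 ⇒ 1023
(2) 1023|_4 = 3·4^4 + 3·4^3 + 3·4^2 + 3·4 + 3 ↦ 3·5^5 + 3·5^3 + 3·5^2 + 3·5 + 3|_5 = 9843 ⇒ 9842
(3) 9842|_5 = 3·5^5 + 3·5^3 + 3·5^2 + 3·5 + 2 ↦ 3·6^6 + 3·6^3 + 3·6^2 + 3·6 + 2|_6 = 140744 ⇒ 140743
(4) 140743|_6 = 3·6^6 + 3·6^3 + 3·6^2 + 3·6 + 1 ↦ 3·7^7 + 3·7^3 + 3·7^2 + 3·7 + 1|_7 = 2471827 ⇒ 2471826
(5) 2471826|_7 = 3·7^7 + 3·7^3 + 3·7^2 + 3·7 ↦ 3·8^8 + 3·8^3 + 3·8^2 + 3·8|_8 = 50333400 ⇒ 50333399
(6) 50333399|_8 = 3·8^8 + 3·8^3 + 3·8^2 + 2·8 + 7 ↦ 3·9^9 + 3·9^3 + 3·9^2 + 2·9 + 7|_9 = 1162263922 ⇒ 1162263921
(7) 1162263921|_9 = 3·9^9 + 3·9^3 + 3·9^2 + 2·9 + 6 ↦ 3·10^10 + 3·10^3 + 3·10^2 + 2·10 + 6|_10 = 30000003326 ⇒ 30000003325
(8) 30000003325|_10 = 3·10^10 + 3·10^3 + 3·10^2 + 2·10 + 5 ↦ 3·11^11 + 3·11^3 + 3·11^2 + 2·11 + 5|_11 = 855935016216 ⇒ 855935016215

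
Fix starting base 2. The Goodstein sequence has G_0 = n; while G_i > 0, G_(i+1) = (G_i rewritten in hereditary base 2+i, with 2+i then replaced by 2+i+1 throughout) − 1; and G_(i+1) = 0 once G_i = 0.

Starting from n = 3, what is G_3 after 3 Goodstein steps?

step 0: 3 = 2 + 1; sub 3 for 2: 3 + 1; = 4; G_1 = 4−1 = 3
step 1: 3 = 3; sub 4 for 3: 4; = 4; G_2 = 4−1 = 3
step 2: 3 = 3; sub 5 for 4: 3; = 3; G_3 = 3−1 = 2
step 3: 2 = 2; sub 6 for 5: 2; = 2; G_4 = 2−1 = 1

2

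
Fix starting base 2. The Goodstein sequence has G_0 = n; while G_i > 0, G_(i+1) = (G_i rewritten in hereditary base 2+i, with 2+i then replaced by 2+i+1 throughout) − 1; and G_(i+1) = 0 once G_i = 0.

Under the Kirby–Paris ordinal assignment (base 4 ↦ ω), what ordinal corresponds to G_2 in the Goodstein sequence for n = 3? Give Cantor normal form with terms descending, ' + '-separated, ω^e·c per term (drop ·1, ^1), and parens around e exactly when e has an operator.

base 2: 3 = 2 + 1; at 3: 3 + 1 = 4; next = 3
base 3: 3 = 3; at 4: 4 = 4; next = 3
base 4: 3 = 3; at 5: 3 = 3; next = 2

3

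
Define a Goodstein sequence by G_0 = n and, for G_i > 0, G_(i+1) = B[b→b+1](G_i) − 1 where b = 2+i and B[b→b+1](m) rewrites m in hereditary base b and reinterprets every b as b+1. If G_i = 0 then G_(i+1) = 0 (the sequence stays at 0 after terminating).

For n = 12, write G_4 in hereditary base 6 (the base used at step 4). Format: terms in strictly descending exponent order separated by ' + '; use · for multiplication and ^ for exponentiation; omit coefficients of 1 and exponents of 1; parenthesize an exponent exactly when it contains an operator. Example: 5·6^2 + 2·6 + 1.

[0] 12 ≡ 2^(2 + 1) + 2^2 (base 2). Lift 3: 108. −1: 107.
[1] 107 ≡ 3^(3 + 1) + 2·3^2 + 2·3 + 2 (base 3). Lift 4: 1066. −1: 1065.
[2] 1065 ≡ 4^(4 + 1) + 2·4^2 + 2·4 + 1 (base 4). Lift 5: 15686. −1: 15685.
[3] 15685 ≡ 5^(5 + 1) + 2·5^2 + 2·5 (base 5). Lift 6: 280020. −1: 280019.
[4] 280019 ≡ 6^(6 + 1) + 2·6^2 + 6 + 5 (base 6). Lift 7: 5764911. −1: 5764910.

6^(6 + 1) + 2·6^2 + 6 + 5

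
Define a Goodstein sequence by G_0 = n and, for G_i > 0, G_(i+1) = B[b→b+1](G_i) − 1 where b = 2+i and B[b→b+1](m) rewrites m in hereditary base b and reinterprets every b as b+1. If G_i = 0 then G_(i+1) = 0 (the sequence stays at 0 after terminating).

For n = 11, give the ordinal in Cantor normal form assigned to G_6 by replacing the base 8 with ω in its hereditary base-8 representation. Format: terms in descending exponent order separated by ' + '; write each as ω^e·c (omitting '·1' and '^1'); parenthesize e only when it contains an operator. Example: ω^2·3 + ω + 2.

ω^ω·7 + ω^7·7 + ω^6·7 + ω^5·7 + ω^4·7 + ω^3·7 + ω^2·7 + ω·7 + 7

(0) 11|_2 = 2^(2 + 1) + 2 + 1 ↦ 3^(3 + 1) + 3 + 1|_3 = 85 ⇒ 84
(1) 84|_3 = 3^(3 + 1) + 3 ↦ 4^(4 + 1) + 4|_4 = 1028 ⇒ 1027
(2) 1027|_4 = 4^(4 + 1) + 3 ↦ 5^(5 + 1) + 3|_5 = 15628 ⇒ 15627
(3) 15627|_5 = 5^(5 + 1) + 2 ↦ 6^(6 + 1) + 2|_6 = 279938 ⇒ 279937
(4) 279937|_6 = 6^(6 + 1) + 1 ↦ 7^(7 + 1) + 1|_7 = 5764802 ⇒ 5764801
(5) 5764801|_7 = 7^(7 + 1) ↦ 8^(8 + 1)|_8 = 134217728 ⇒ 134217727
(6) 134217727|_8 = 7·8^8 + 7·8^7 + 7·8^6 + 7·8^5 + 7·8^4 + 7·8^3 + 7·8^2 + 7·8 + 7 ↦ 7·9^9 + 7·9^7 + 7·9^6 + 7·9^5 + 7·9^4 + 7·9^3 + 7·9^2 + 7·9 + 7|_9 = 2749609303 ⇒ 2749609302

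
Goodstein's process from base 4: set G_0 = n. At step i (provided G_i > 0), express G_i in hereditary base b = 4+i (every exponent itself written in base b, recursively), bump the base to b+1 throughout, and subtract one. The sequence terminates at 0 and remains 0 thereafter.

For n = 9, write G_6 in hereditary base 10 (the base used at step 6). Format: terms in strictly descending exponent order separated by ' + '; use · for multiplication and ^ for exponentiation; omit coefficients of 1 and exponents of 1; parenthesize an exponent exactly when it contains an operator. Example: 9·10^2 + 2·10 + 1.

10 + 1

G_0=9  [base 4] 2·4 + 1  →[4↦5]→  2·5 + 1 = 11  −1 ⇒ G_1=10
G_1=10  [base 5] 2·5  →[5↦6]→  2·6 = 12  −1 ⇒ G_2=11
G_2=11  [base 6] 6 + 5  →[6↦7]→  7 + 5 = 12  −1 ⇒ G_3=11
G_3=11  [base 7] 7 + 4  →[7↦8]→  8 + 4 = 12  −1 ⇒ G_4=11
G_4=11  [base 8] 8 + 3  →[8↦9]→  9 + 3 = 12  −1 ⇒ G_5=11
G_5=11  [base 9] 9 + 2  →[9↦10]→  10 + 2 = 12  −1 ⇒ G_6=11
G_6=11  [base 10] 10 + 1  →[10↦11]→  11 + 1 = 12  −1 ⇒ G_7=11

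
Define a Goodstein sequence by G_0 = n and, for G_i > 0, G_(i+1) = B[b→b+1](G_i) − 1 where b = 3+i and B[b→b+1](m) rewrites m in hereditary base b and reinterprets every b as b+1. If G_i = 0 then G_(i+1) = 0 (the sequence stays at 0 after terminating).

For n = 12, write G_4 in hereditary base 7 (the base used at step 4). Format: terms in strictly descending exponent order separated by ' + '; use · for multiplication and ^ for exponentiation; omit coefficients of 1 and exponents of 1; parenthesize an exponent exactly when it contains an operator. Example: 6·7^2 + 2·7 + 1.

7^2

12 —HB3→ 3^2 + 3 —bump→ 4^2 + 4 = 20 —(−1)→ 19
19 —HB4→ 4^2 + 3 —bump→ 5^2 + 3 = 28 —(−1)→ 27
27 —HB5→ 5^2 + 2 —bump→ 6^2 + 2 = 38 —(−1)→ 37
37 —HB6→ 6^2 + 1 —bump→ 7^2 + 1 = 50 —(−1)→ 49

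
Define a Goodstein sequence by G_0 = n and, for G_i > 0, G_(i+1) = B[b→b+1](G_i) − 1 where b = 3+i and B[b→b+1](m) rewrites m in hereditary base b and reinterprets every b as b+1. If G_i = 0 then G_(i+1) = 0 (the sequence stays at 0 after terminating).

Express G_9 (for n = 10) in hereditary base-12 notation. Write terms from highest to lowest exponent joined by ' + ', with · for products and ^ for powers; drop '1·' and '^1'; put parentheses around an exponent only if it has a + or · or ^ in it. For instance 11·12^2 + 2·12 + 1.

3·12 + 7

i=0: 10 = 3^2 + 1 (b=3); 3→4: 4^2 + 1 = 17; 17−1 = 16
i=1: 16 = 4^2 (b=4); 4→5: 5^2 = 25; 25−1 = 24
i=2: 24 = 4·5 + 4 (b=5); 5→6: 4·6 + 4 = 28; 28−1 = 27
i=3: 27 = 4·6 + 3 (b=6); 6→7: 4·7 + 3 = 31; 31−1 = 30
i=4: 30 = 4·7 + 2 (b=7); 7→8: 4·8 + 2 = 34; 34−1 = 33
i=5: 33 = 4·8 + 1 (b=8); 8→9: 4·9 + 1 = 37; 37−1 = 36
i=6: 36 = 4·9 (b=9); 9→10: 4·10 = 40; 40−1 = 39
i=7: 39 = 3·10 + 9 (b=10); 10→11: 3·11 + 9 = 42; 42−1 = 41
i=8: 41 = 3·11 + 8 (b=11); 11→12: 3·12 + 8 = 44; 44−1 = 43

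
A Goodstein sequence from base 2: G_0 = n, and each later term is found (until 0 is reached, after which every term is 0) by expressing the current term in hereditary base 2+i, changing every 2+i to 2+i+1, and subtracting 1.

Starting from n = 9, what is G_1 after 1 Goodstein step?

9 —HB2→ 2^(2 + 1) + 1 —bump→ 3^(3 + 1) + 1 = 82 —(−1)→ 81
81 —HB3→ 3^(3 + 1) —bump→ 4^(4 + 1) = 1024 —(−1)→ 1023

81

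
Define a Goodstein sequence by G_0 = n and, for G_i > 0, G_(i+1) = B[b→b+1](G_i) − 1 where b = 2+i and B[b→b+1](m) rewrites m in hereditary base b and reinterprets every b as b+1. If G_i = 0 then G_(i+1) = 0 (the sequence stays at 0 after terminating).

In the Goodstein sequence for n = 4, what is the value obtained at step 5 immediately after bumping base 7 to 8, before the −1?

140

G_0 = 4. HB_2(4) = 2^2. Bump = 27. G_1 = 26.
G_1 = 26. HB_3(26) = 2·3^2 + 2·3 + 2. Bump = 42. G_2 = 41.
G_2 = 41. HB_4(41) = 2·4^2 + 2·4 + 1. Bump = 61. G_3 = 60.
G_3 = 60. HB_5(60) = 2·5^2 + 2·5. Bump = 84. G_4 = 83.
G_4 = 83. HB_6(83) = 2·6^2 + 6 + 5. Bump = 110. G_5 = 109.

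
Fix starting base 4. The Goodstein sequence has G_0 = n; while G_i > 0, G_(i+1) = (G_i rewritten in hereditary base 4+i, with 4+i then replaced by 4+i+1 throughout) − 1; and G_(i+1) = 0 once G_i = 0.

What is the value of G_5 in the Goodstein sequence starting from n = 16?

step 0: 16 = 4^2; sub 5 for 4: 5^2; = 25; G_1 = 25−1 = 24
step 1: 24 = 4·5 + 4; sub 6 for 5: 4·6 + 4; = 28; G_2 = 28−1 = 27
step 2: 27 = 4·6 + 3; sub 7 for 6: 4·7 + 3; = 31; G_3 = 31−1 = 30
step 3: 30 = 4·7 + 2; sub 8 for 7: 4·8 + 2; = 34; G_4 = 34−1 = 33
step 4: 33 = 4·8 + 1; sub 9 for 8: 4·9 + 1; = 37; G_5 = 37−1 = 36
step 5: 36 = 4·9; sub 10 for 9: 4·10; = 40; G_6 = 40−1 = 39

36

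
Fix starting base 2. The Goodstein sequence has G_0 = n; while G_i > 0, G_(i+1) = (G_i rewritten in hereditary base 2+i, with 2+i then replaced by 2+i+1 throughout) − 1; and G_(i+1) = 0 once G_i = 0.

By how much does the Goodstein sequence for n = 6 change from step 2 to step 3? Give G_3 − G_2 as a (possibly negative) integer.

2868

G_0=6  [base 2] 2^2 + 2  →[2↦3]→  3^3 + 3 = 30  −1 ⇒ G_1=29
G_1=29  [base 3] 3^3 + 2  →[3↦4]→  4^4 + 2 = 258  −1 ⇒ G_2=257
G_2=257  [base 4] 4^4 + 1  →[4↦5]→  5^5 + 1 = 3126  −1 ⇒ G_3=3125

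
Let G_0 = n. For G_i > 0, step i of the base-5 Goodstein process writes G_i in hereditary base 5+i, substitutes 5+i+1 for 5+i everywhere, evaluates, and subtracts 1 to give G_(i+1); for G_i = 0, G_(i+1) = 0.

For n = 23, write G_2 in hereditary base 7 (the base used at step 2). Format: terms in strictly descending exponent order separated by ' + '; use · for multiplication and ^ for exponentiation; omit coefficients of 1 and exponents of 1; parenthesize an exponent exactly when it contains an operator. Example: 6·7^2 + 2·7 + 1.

4·7 + 1

i=0: 23 = 4·5 + 3 (b=5); 5→6: 4·6 + 3 = 27; 27−1 = 26
i=1: 26 = 4·6 + 2 (b=6); 6→7: 4·7 + 2 = 30; 30−1 = 29
i=2: 29 = 4·7 + 1 (b=7); 7→8: 4·8 + 1 = 33; 33−1 = 32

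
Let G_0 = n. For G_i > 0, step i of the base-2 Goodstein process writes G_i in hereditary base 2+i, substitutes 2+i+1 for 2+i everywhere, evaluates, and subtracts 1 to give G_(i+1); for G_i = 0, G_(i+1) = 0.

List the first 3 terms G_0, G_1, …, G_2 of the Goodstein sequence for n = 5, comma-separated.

5, 27, 255

5 —HB2→ 2^2 + 1 —bump→ 3^3 + 1 = 28 —(−1)→ 27
27 —HB3→ 3^3 —bump→ 4^4 = 256 —(−1)→ 255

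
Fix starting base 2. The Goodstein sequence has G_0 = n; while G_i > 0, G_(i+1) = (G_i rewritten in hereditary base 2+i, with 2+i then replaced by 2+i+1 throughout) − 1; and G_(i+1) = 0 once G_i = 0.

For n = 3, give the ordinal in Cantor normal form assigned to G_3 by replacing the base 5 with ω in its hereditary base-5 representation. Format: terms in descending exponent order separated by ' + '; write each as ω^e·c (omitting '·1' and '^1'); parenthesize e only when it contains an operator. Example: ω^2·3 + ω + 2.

G_0 = 3. HB_2(3) = 2 + 1. Bump = 4. G_1 = 3.
G_1 = 3. HB_3(3) = 3. Bump = 4. G_2 = 3.
G_2 = 3. HB_4(3) = 3. Bump = 3. G_3 = 2.
G_3 = 2. HB_5(2) = 2. Bump = 2. G_4 = 1.

2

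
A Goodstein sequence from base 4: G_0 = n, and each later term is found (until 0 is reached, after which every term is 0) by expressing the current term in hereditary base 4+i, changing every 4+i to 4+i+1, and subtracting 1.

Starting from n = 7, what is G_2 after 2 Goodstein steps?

step 0: 7 = 4 + 3; sub 5 for 4: 5 + 3; = 8; G_1 = 8−1 = 7
step 1: 7 = 5 + 2; sub 6 for 5: 6 + 2; = 8; G_2 = 8−1 = 7

7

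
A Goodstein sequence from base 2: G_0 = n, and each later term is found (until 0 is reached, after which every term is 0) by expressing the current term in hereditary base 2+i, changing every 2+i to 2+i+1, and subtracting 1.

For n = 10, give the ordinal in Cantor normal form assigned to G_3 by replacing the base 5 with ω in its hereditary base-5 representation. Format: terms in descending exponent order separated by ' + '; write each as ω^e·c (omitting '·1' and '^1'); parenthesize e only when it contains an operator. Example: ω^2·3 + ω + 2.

[0] 10 ≡ 2^(2 + 1) + 2 (base 2). Lift 3: 84. −1: 83.
[1] 83 ≡ 3^(3 + 1) + 2 (base 3). Lift 4: 1026. −1: 1025.
[2] 1025 ≡ 4^(4 + 1) + 1 (base 4). Lift 5: 15626. −1: 15625.
[3] 15625 ≡ 5^(5 + 1) (base 5). Lift 6: 279936. −1: 279935.

ω^(ω + 1)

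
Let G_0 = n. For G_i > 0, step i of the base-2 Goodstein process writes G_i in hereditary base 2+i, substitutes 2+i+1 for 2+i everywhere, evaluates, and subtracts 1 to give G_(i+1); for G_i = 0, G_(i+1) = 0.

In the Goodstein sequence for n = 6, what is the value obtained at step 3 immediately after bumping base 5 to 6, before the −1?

G_0=6  [base 2] 2^2 + 2  →[2↦3]→  3^3 + 3 = 30  −1 ⇒ G_1=29
G_1=29  [base 3] 3^3 + 2  →[3↦4]→  4^4 + 2 = 258  −1 ⇒ G_2=257
G_2=257  [base 4] 4^4 + 1  →[4↦5]→  5^5 + 1 = 3126  −1 ⇒ G_3=3125
G_3=3125  [base 5] 5^5  →[5↦6]→  6^6 = 46656  −1 ⇒ G_4=46655

46656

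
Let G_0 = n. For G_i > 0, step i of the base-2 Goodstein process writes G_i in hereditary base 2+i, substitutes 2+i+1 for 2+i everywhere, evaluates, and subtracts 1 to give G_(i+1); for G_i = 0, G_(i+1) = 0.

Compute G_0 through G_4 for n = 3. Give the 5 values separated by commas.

3, 3, 3, 2, 1

G_0 = 3. HB_2(3) = 2 + 1. Bump = 4. G_1 = 3.
G_1 = 3. HB_3(3) = 3. Bump = 4. G_2 = 3.
G_2 = 3. HB_4(3) = 3. Bump = 3. G_3 = 2.
G_3 = 2. HB_5(2) = 2. Bump = 2. G_4 = 1.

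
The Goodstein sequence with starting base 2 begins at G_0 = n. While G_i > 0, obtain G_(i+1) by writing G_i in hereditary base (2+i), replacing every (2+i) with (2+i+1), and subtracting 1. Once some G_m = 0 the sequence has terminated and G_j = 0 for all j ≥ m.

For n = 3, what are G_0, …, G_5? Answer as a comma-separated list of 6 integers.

G_0=3  [base 2] 2 + 1  →[2↦3]→  3 + 1 = 4  −1 ⇒ G_1=3
G_1=3  [base 3] 3  →[3↦4]→  4 = 4  −1 ⇒ G_2=3
G_2=3  [base 4] 3  →[4↦5]→  3 = 3  −1 ⇒ G_3=2
G_3=2  [base 5] 2  →[5↦6]→  2 = 2  −1 ⇒ G_4=1
G_4=1  [base 6] 1  →[6↦7]→  1 = 1  −1 ⇒ G_5=0

3, 3, 3, 2, 1, 0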